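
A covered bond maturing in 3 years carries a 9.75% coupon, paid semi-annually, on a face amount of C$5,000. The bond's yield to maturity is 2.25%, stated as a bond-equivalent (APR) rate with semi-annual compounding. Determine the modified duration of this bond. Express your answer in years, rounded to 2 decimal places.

2.68 years

Periodic yield y = 0.01125. First find Macaulay duration:
  t   CF        PV=CF/(1+0.01125)^t    t·PV
  1       243.75       241.0383       241.0383
  2       243.75       238.3568       476.7136
  3       243.75       235.7051       707.1154
  4       243.75       233.0829       932.3318
  5       243.75       230.4899     1,152.4496
  6     5,243.75     4,903.3260    29,419.9561
  Σ                  6,081.9991    32,929.6048
P = 6,081.9991; Macaulay duration = 32,929.6048 / 6,081.9991 = 5.41427 half-year periods = 2.70714 years.
Modified duration = D_Mac / (1 + y) = 2.70714 / 1.01125 = 2.67702 years.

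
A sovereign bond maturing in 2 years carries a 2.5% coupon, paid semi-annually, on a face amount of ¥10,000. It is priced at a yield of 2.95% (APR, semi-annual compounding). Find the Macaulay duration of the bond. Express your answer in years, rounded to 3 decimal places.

Periodic yield y = 0.01475. Discount each cash flow and weight by its period:
  t   CF        PV=CF/(1+0.01475)^t    t·PV
  1       125.00       123.1831       123.1831
  2       125.00       121.3925       242.7850
  3       125.00       119.6280       358.8840
  4    10,125.00     9,549.0198    38,196.0790
  Σ                  9,913.2233    38,920.9311
Price P = Σ PV = 9,913.2233.
Macaulay duration = Σ(t·PV) / P = 38,920.9311 / 9,913.2233 = 3.92616 half-year periods.
In years: 3.92616 / 2 = 1.96308 years.

1.963 years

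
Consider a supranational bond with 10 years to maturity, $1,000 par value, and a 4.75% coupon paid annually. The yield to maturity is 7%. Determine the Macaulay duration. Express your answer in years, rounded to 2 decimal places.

Periodic yield y = 0.07. Discount each cash flow and weight by its year:
  t   CF        PV=CF/(1+0.07)^t    t·PV
  1        47.50        44.3925        44.3925
  2        47.50        41.4883        82.9767
  3        47.50        38.7741       116.3224
  4        47.50        36.2375       144.9501
  5        47.50        33.8668       169.3342
  6        47.50        31.6513       189.9075
  7        47.50        29.5806       207.0643
  8        47.50        27.6454       221.1635
  9        47.50        25.8369       232.5317
  10    1,047.50       532.4959     5,324.9588
  Σ                    841.9694     6,733.6018
Price P = Σ PV = 841.9694.
Macaulay duration = Σ(t·PV) / P = 6,733.6018 / 841.9694 = 7.99744 years.

8.00 years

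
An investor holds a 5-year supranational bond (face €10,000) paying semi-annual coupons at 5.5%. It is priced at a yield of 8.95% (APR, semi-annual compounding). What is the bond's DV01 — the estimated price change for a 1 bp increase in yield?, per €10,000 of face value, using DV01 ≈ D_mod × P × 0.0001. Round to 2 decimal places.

€3.63

Periodic yield y = 0.04475.
  t   CF        PV=CF/(1+0.04475)^t    t·PV
  1       275.00       263.2209       263.2209
  2       275.00       251.9463       503.8925
  3       275.00       241.1546       723.4638
  4       275.00       230.8252       923.3007
  5       275.00       220.9382     1,104.6910
  6       275.00       211.4747     1,268.8482
  7       275.00       202.4166     1,416.9159
  8       275.00       193.7464     1,549.9712
  9       275.00       185.4476     1,669.0286
  10   10,275.00     6,632.2064    66,322.0639
  Σ                  8,633.3768    75,745.3967
P = 8,633.3768; D_Mac = 8.77355 half-year periods = 4.38678 yrs; D_mod = 4.19888 yrs.
DV01 ≈ 4.19888 × 8,633.3768 × 0.0001 = 3.625049.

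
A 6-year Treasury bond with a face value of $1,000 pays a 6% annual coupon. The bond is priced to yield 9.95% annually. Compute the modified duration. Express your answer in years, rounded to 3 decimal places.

4.659 years

Periodic yield y = 0.0995. First find Macaulay duration:
  t   CF        PV=CF/(1+0.0995)^t    t·PV
  1        60.00        54.5703        54.5703
  2        60.00        49.6319        99.2638
  3        60.00        45.1404       135.4212
  4        60.00        41.0554       164.2216
  5        60.00        37.3401       186.7003
  6     1,060.00       599.9768     3,599.8608
  Σ                    827.7148     4,240.0381
P = 827.7148; Macaulay duration = 4,240.0381 / 827.7148 = 5.12258 years.
Modified duration = D_Mac / (1 + y) = 5.12258 / 1.0995 = 4.65901 years.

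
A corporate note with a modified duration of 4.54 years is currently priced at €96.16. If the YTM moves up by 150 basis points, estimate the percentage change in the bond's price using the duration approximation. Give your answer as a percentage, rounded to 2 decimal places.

-6.81%

Duration approximation: ΔP/P ≈ -D_mod · Δy = -4.54 × (+0.015) = -0.068100.
As a percentage: -6.8100%.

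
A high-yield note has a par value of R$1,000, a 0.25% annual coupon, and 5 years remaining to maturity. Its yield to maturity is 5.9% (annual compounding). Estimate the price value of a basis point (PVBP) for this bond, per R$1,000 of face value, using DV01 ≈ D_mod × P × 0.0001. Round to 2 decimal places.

R$0.36

Periodic yield y = 0.059.
  t   CF        PV=CF/(1+0.059)^t    t·PV
  1         2.50         2.3607         2.3607
  2         2.50         2.2292         4.4584
  3         2.50         2.1050         6.3150
  4         2.50         1.9877         7.9509
  5     1,002.50       752.6700     3,763.3498
  Σ                    761.3526     3,784.4348
P = 761.3526; D_Mac = 4.97067 yrs; D_mod = 4.69374 yrs.
DV01 ≈ 4.69374 × 761.3526 × 0.0001 = 0.357359.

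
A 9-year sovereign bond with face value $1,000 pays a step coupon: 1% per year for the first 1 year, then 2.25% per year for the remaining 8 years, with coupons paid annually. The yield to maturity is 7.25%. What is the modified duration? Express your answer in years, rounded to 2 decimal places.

Periodic yield y = 0.0725. First find Macaulay duration:
  t   CF        PV=CF/(1+0.0725)^t    t·PV
  1        10.00         9.3240         9.3240
  2        22.50        19.5609        39.1217
  3        22.50        18.2386        54.7157
  4        22.50        17.0057        68.0226
  5        22.50        15.8561        79.2804
  6        22.50        14.7842        88.7054
  7        22.50        13.7848        96.4938
  8        22.50        12.8530       102.8239
  9     1,022.50       544.6125     4,901.5125
  Σ                    666.0197     5,440.0001
P = 666.0197; Macaulay duration = 5,440.0001 / 666.0197 = 8.16793 years.
Modified duration = D_Mac / (1 + y) = 8.16793 / 1.0725 = 7.61578 years.

7.62 years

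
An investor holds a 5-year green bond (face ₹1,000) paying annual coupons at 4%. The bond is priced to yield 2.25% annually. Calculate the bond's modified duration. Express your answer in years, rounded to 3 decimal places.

Periodic yield y = 0.0225. First find Macaulay duration:
  t   CF        PV=CF/(1+0.0225)^t    t·PV
  1        40.00        39.1198        39.1198
  2        40.00        38.2590        76.5180
  3        40.00        37.4171       112.2513
  4        40.00        36.5937       146.3749
  5     1,040.00       930.5008     4,652.5041
  Σ                  1,081.8904     5,026.7680
P = 1,081.8904; Macaulay duration = 5,026.7680 / 1,081.8904 = 4.64628 years.
Modified duration = D_Mac / (1 + y) = 4.64628 / 1.0225 = 4.54404 years.

4.544 years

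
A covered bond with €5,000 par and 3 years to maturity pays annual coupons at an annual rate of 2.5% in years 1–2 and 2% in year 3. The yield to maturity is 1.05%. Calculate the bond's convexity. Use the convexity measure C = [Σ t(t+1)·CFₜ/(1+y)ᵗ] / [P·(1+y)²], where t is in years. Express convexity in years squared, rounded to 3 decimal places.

With y = 0.0105:
  t   CF        PV=CF/(1+0.0105)^t    t·PV        t(t+1)·PV
  1       125.00       123.7011       123.7011         247.4023
  2       125.00       122.4158       244.8315         734.4946
  3     5,100.00     4,942.6655    14,827.9966      59,311.9863
  Σ                  5,188.7824    15,196.5293      60,293.8832
P = 5,188.7824.
Convexity = Σ t(t+1)·PV / [P·(1+y)²] = 60,293.8832 / (5,188.7824 × 1.021110) = 11.37981.

11.380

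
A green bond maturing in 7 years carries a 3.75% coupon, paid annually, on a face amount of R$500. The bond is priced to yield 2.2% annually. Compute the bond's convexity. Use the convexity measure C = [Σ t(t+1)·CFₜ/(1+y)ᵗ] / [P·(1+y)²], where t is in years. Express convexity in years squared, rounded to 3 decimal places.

46.741

With y = 0.022:
  t   CF        PV=CF/(1+0.022)^t    t·PV        t(t+1)·PV
  1        18.75        18.3464        18.3464          36.6928
  2        18.75        17.9514        35.9029         107.7087
  3        18.75        17.5650        52.6951         210.7802
  4        18.75        17.1869        68.7476         343.7381
  5        18.75        16.8169        84.0847         504.5080
  6        18.75        16.4549        98.7295         691.1068
  7       518.75       445.4529     3,118.1706      24,945.3652
  Σ                    549.7746     3,476.6768      26,839.8998
P = 549.7746.
Convexity = Σ t(t+1)·PV / [P·(1+y)²] = 26,839.8998 / (549.7746 × 1.044484) = 46.74062.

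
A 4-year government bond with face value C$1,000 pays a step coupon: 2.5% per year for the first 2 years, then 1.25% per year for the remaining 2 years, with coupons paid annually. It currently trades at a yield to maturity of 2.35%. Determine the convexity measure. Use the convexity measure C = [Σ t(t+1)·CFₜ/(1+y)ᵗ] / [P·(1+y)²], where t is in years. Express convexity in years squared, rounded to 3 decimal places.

18.250

With y = 0.0235:
  t   CF        PV=CF/(1+0.0235)^t    t·PV        t(t+1)·PV
  1        25.00        24.4260        24.4260          48.8520
  2        25.00        23.8652        47.7303         143.1909
  3        12.50        11.6586        34.9758         139.9032
  4     1,012.50       922.6641     3,690.6566      18,453.2829
  Σ                    982.6139     3,797.7887      18,785.2290
P = 982.6139.
Convexity = Σ t(t+1)·PV / [P·(1+y)²] = 18,785.2290 / (982.6139 × 1.047552) = 18.24979.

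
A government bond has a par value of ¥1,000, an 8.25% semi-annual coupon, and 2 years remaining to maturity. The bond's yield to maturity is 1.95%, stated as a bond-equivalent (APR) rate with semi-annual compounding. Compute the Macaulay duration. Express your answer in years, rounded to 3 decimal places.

1.892 years

Periodic yield y = 0.00975. Discount each cash flow and weight by its period:
  t   CF        PV=CF/(1+0.00975)^t    t·PV
  1        41.25        40.8517        40.8517
  2        41.25        40.4572        80.9145
  3        41.25        40.0666       120.1998
  4     1,041.25     1,001.6121     4,006.4484
  Σ                  1,122.9876     4,248.4144
Price P = Σ PV = 1,122.9876.
Macaulay duration = Σ(t·PV) / P = 4,248.4144 / 1,122.9876 = 3.78314 half-year periods.
In years: 3.78314 / 2 = 1.89157 years.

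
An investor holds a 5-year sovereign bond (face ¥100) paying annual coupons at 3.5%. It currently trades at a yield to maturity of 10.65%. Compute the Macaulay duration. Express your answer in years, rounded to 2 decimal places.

Periodic yield y = 0.1065. Discount each cash flow and weight by its year:
  t   CF        PV=CF/(1+0.1065)^t    t·PV
  1         3.50         3.1631         3.1631
  2         3.50         2.8587         5.7174
  3         3.50         2.5835         7.7506
  4         3.50         2.3349         9.3395
  5       103.50        62.3998       311.9990
  Σ                     73.3400       337.9696
Price P = Σ PV = 73.3400.
Macaulay duration = Σ(t·PV) / P = 337.9696 / 73.3400 = 4.60826 years.

4.61 years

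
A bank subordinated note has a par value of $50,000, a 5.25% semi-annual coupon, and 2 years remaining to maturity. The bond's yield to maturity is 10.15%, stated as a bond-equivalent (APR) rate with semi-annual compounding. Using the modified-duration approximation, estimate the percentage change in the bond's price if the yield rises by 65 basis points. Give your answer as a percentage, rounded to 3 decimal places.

Periodic yield y = 0.05075. Modified duration first:
  t   CF        PV=CF/(1+0.05075)^t    t·PV
  1     1,312.50     1,249.1078     1,249.1078
  2     1,312.50     1,188.7773     2,377.5547
  3     1,312.50     1,131.3608     3,394.0823
  4    51,312.50    42,094.5218   168,378.0870
  Σ                 45,663.7676   175,398.8318
P = 45,663.7676; D_Mac = 3.84109 half-year periods = 1.92055 yrs; D_mod = 1.92055/(1+0.05075) = 1.82779 yrs.
ΔP/P ≈ -D_mod · Δy = -1.82779 × (+0.0065) = -0.011881 = -1.1881%.

-1.188%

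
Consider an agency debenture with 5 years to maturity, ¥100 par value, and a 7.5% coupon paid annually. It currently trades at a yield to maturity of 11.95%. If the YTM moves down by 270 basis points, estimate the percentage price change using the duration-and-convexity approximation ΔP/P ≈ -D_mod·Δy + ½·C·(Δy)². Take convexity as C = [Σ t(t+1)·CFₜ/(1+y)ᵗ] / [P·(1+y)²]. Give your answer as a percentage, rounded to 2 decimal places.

+11.04%

With y = 0.1195:
  t   CF        PV=CF/(1+0.1195)^t    t·PV        t(t+1)·PV
  1         7.50         6.6994         6.6994          13.3988
  2         7.50         5.9843        11.9686          35.9058
  3         7.50         5.3455        16.0365          64.1461
  4         7.50         4.7749        19.0996          95.4981
  5       107.50        61.1347       305.6736       1,834.0418
  Σ                     83.9389       359.4778       2,042.9906
P = 83.9389; D_Mac = 4.28261 yrs; D_mod = 3.82547 yrs; C = 19.42026.
Duration effect: -3.82547 × (-0.027) = +0.103288
Convexity effect: 0.5 × 19.42026 × (-0.027)² = +0.0070787
ΔP/P ≈ +0.103288 + 0.0070787 = +0.110366 = +11.0366%.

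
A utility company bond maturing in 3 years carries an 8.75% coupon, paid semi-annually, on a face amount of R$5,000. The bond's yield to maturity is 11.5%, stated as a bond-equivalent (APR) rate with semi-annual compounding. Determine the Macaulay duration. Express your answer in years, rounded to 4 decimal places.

Periodic yield y = 0.0575. Discount each cash flow and weight by its period:
  t   CF        PV=CF/(1+0.0575)^t    t·PV
  1       218.75       206.8558       206.8558
  2       218.75       195.6083       391.2166
  3       218.75       184.9724       554.9172
  4       218.75       174.9148       699.6592
  5       218.75       165.4041       827.0203
  6     5,218.75     3,731.5068    22,389.0408
  Σ                  4,659.2622    25,068.7099
Price P = Σ PV = 4,659.2622.
Macaulay duration = Σ(t·PV) / P = 25,068.7099 / 4,659.2622 = 5.38040 half-year periods.
In years: 5.38040 / 2 = 2.69020 years.

2.6902 years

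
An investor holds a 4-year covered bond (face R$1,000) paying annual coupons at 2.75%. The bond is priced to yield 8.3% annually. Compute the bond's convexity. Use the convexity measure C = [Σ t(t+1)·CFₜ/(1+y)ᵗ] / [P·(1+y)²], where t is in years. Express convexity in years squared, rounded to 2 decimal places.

16.05

With y = 0.083:
  t   CF        PV=CF/(1+0.083)^t    t·PV        t(t+1)·PV
  1        27.50        25.3924        25.3924          50.7849
  2        27.50        23.4464        46.8928         140.6783
  3        27.50        21.6495        64.9484         259.7937
  4     1,027.50       746.9095     2,987.6381      14,938.1907
  Σ                    817.3978     3,124.8717      15,389.4475
P = 817.3978.
Convexity = Σ t(t+1)·PV / [P·(1+y)²] = 15,389.4475 / (817.3978 × 1.172889) = 16.05213.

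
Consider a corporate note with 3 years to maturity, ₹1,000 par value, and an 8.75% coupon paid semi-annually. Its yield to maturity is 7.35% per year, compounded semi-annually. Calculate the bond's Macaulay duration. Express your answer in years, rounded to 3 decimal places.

2.709 years

Periodic yield y = 0.03675. Discount each cash flow and weight by its period:
  t   CF        PV=CF/(1+0.03675)^t    t·PV
  1        43.75        42.1992        42.1992
  2        43.75        40.7033        81.4067
  3        43.75        39.2605       117.7815
  4        43.75        37.8688       151.4753
  5        43.75        36.5265       182.6324
  6     1,043.75       840.5281     5,043.1685
  Σ                  1,037.0864     5,618.6635
Price P = Σ PV = 1,037.0864.
Macaulay duration = Σ(t·PV) / P = 5,618.6635 / 1,037.0864 = 5.41774 half-year periods.
In years: 5.41774 / 2 = 2.70887 years.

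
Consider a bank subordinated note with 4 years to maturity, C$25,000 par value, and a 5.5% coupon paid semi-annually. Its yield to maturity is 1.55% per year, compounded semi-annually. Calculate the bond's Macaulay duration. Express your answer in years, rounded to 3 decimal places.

3.674 years

Periodic yield y = 0.00775. Discount each cash flow and weight by its period:
  t   CF        PV=CF/(1+0.00775)^t    t·PV
  1       687.50       682.2129       682.2129
  2       687.50       676.9664     1,353.9327
  3       687.50       671.7602     2,015.2807
  4       687.50       666.5941     2,666.3765
  5       687.50       661.4677     3,307.3387
  6       687.50       656.3808     3,938.2847
  7       687.50       651.3330     4,559.3307
  8    25,687.50    24,149.0130   193,192.1037
  Σ                 28,815.7280   211,714.8605
Price P = Σ PV = 28,815.7280.
Macaulay duration = Σ(t·PV) / P = 211,714.8605 / 28,815.7280 = 7.34720 half-year periods.
In years: 7.34720 / 2 = 3.67360 years.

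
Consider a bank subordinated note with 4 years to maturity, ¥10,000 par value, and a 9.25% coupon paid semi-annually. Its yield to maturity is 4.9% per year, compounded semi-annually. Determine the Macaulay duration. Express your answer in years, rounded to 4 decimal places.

Periodic yield y = 0.0245. Discount each cash flow and weight by its period:
  t   CF        PV=CF/(1+0.0245)^t    t·PV
  1       462.50       451.4397       451.4397
  2       462.50       440.6439       881.2879
  3       462.50       430.1063     1,290.3190
  4       462.50       419.8207     1,679.2829
  5       462.50       409.7811     2,048.9055
  6       462.50       399.9816     2,399.8893
  7       462.50       390.4164     2,732.9145
  8    10,462.50     8,620.6452    68,965.1613
  Σ                 11,562.8349    80,449.2001
Price P = Σ PV = 11,562.8349.
Macaulay duration = Σ(t·PV) / P = 80,449.2001 / 11,562.8349 = 6.95757 half-year periods.
In years: 6.95757 / 2 = 3.47878 years.

3.4788 years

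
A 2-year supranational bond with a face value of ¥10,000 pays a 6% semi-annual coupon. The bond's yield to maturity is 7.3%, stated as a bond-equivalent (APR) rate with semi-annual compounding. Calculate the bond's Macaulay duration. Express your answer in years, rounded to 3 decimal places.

Periodic yield y = 0.0365. Discount each cash flow and weight by its period:
  t   CF        PV=CF/(1+0.0365)^t    t·PV
  1       300.00       289.4356       289.4356
  2       300.00       279.2432       558.4864
  3       300.00       269.4098       808.2293
  4    10,300.00     8,924.0090    35,696.0359
  Σ                  9,762.0976    37,352.1873
Price P = Σ PV = 9,762.0976.
Macaulay duration = Σ(t·PV) / P = 37,352.1873 / 9,762.0976 = 3.82625 half-year periods.
In years: 3.82625 / 2 = 1.91312 years.

1.913 years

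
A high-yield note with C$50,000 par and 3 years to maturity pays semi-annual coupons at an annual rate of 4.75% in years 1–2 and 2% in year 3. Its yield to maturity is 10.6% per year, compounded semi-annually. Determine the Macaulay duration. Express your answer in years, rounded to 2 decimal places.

Periodic yield y = 0.053. Discount each cash flow and weight by its period:
  t   CF        PV=CF/(1+0.053)^t    t·PV
  1     1,187.50     1,127.7303     1,127.7303
  2     1,187.50     1,070.9689     2,141.9379
  3     1,187.50     1,017.0645     3,051.1936
  4     1,187.50       965.8732     3,863.4930
  5       500.00       386.2141     1,931.0706
  6    50,500.00    37,044.2794   222,265.6763
  Σ                 41,612.1305   234,381.1016
Price P = Σ PV = 41,612.1305.
Macaulay duration = Σ(t·PV) / P = 234,381.1016 / 41,612.1305 = 5.63252 half-year periods.
In years: 5.63252 / 2 = 2.81626 years.

2.82 years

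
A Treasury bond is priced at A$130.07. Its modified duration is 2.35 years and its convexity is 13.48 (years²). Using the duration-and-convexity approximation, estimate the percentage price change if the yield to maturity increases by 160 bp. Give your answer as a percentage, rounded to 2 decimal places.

Duration effect: -D_mod·Δy = -2.35 × (+0.016) = -0.037600
Convexity effect: ½·C·(Δy)² = 0.5 × 13.48 × (0.016)² = +0.00172544
ΔP/P ≈ -0.037600 + 0.00172544 = -0.03587456
= -3.587456%.

-3.59%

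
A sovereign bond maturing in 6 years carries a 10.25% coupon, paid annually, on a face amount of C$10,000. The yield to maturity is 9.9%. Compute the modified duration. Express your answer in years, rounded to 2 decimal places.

4.35 years

Periodic yield y = 0.099. First find Macaulay duration:
  t   CF        PV=CF/(1+0.099)^t    t·PV
  1     1,025.00       932.6661       932.6661
  2     1,025.00       848.6497     1,697.2995
  3     1,025.00       772.2018     2,316.6053
  4     1,025.00       702.6404     2,810.5615
  5     1,025.00       639.3452     3,196.7260
  6    11,025.00     6,257.3788    37,544.2726
  Σ                 10,152.8819    48,498.1308
P = 10,152.8819; Macaulay duration = 48,498.1308 / 10,152.8819 = 4.77678 years.
Modified duration = D_Mac / (1 + y) = 4.77678 / 1.099 = 4.34648 years.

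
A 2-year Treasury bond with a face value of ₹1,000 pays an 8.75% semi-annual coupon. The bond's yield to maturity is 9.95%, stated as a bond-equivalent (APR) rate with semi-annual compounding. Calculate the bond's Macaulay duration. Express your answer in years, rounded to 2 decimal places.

1.88 years

Periodic yield y = 0.04975. Discount each cash flow and weight by its period:
  t   CF        PV=CF/(1+0.04975)^t    t·PV
  1        43.75        41.6766        41.6766
  2        43.75        39.7014        79.4029
  3        43.75        37.8199       113.4597
  4     1,043.75       859.5140     3,438.0560
  Σ                    978.7119     3,672.5952
Price P = Σ PV = 978.7119.
Macaulay duration = Σ(t·PV) / P = 3,672.5952 / 978.7119 = 3.75248 half-year periods.
In years: 3.75248 / 2 = 1.87624 years.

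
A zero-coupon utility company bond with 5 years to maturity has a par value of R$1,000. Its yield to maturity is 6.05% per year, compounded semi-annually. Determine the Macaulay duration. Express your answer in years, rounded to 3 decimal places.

5.000 years

A zero-coupon bond has a single cash flow at maturity, so its Macaulay duration equals its maturity: 5 years.
(Equivalently: 10 semi-annual periods ÷ 2 = 5 years.)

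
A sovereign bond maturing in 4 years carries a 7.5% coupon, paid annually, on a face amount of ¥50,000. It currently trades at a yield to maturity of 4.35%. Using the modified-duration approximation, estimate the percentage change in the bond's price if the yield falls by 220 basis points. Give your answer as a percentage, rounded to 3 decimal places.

+7.639%

Periodic yield y = 0.0435. Modified duration first:
  t   CF        PV=CF/(1+0.0435)^t    t·PV
  1     3,750.00     3,593.6751     3,593.6751
  2     3,750.00     3,443.8669     6,887.7338
  3     3,750.00     3,300.3037     9,900.9111
  4    53,750.00    45,332.3940   181,329.5761
  Σ                 55,670.2398   201,711.8962
P = 55,670.2398; D_Mac = 3.62333 yrs; D_mod = 3.62333/(1+0.0435) = 3.47229 yrs.
ΔP/P ≈ -D_mod · Δy = -3.47229 × (-0.022) = +0.076390 = +7.6390%.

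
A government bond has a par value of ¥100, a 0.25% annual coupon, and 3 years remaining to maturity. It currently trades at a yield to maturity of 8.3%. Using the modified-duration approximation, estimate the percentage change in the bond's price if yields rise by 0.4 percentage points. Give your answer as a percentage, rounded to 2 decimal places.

Periodic yield y = 0.083. Modified duration first:
  t   CF        PV=CF/(1+0.083)^t    t·PV
  1         0.25         0.2308         0.2308
  2         0.25         0.2131         0.4263
  3       100.25        78.9222       236.7665
  Σ                     79.3662       237.4236
P = 79.3662; D_Mac = 2.99150 yrs; D_mod = 2.99150/(1+0.083) = 2.76223 yrs.
ΔP/P ≈ -D_mod · Δy = -2.76223 × (+0.004) = -0.011049 = -1.1049%.

-1.10%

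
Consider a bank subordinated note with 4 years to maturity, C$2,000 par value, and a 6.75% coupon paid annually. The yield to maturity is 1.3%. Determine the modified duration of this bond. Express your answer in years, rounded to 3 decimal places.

3.626 years

Periodic yield y = 0.013. First find Macaulay duration:
  t   CF        PV=CF/(1+0.013)^t    t·PV
  1       135.00       133.2675       133.2675
  2       135.00       131.5573       263.1146
  3       135.00       129.8690       389.6069
  4     2,135.00     2,027.4964     8,109.9857
  Σ                  2,422.1902     8,895.9747
P = 2,422.1902; Macaulay duration = 8,895.9747 / 2,422.1902 = 3.67270 years.
Modified duration = D_Mac / (1 + y) = 3.67270 / 1.013 = 3.62557 years.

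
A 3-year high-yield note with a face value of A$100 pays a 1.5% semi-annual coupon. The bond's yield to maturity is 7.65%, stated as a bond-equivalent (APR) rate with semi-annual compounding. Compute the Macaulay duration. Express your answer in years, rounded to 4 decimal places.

Periodic yield y = 0.03825. Discount each cash flow and weight by its period:
  t   CF        PV=CF/(1+0.03825)^t    t·PV
  1         0.75         0.7224         0.7224
  2         0.75         0.6958         1.3915
  3         0.75         0.6701         2.0104
  4         0.75         0.6454         2.5817
  5         0.75         0.6217         3.1083
  6       100.75        80.4328       482.5971
  Σ                     83.7882       492.4113
Price P = Σ PV = 83.7882.
Macaulay duration = Σ(t·PV) / P = 492.4113 / 83.7882 = 5.87686 half-year periods.
In years: 5.87686 / 2 = 2.93843 years.

2.9384 years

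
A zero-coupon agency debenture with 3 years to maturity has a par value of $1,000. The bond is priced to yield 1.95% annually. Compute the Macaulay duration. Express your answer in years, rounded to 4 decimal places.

3.0000 years

A zero-coupon bond has a single cash flow at maturity, so its Macaulay duration equals its maturity: 3 years.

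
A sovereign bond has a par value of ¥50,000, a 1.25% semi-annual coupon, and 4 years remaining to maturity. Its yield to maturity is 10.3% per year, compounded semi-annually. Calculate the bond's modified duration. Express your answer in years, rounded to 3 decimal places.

Periodic yield y = 0.0515. First find Macaulay duration:
  t   CF        PV=CF/(1+0.0515)^t    t·PV
  1       312.50       297.1945       297.1945
  2       312.50       282.6386       565.2772
  3       312.50       268.7956       806.3869
  4       312.50       255.6306     1,022.5226
  5       312.50       243.1105     1,215.5523
  6       312.50       231.2035     1,387.2209
  7       312.50       219.8797     1,539.1577
  8    50,312.50    33,666.7878   269,334.3023
  Σ                 35,465.2407   276,167.6143
P = 35,465.2407; Macaulay duration = 276,167.6143 / 35,465.2407 = 7.78699 half-year periods = 3.89350 years.
Modified duration = D_Mac / (1 + y) = 3.89350 / 1.0515 = 3.70280 years.

3.703 years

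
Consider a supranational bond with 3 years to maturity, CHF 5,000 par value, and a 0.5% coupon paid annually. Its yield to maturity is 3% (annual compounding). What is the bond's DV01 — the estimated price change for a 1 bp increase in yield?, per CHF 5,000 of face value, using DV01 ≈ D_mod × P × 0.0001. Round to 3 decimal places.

CHF 1.346

Periodic yield y = 0.03.
  t   CF        PV=CF/(1+0.03)^t    t·PV
  1        25.00        24.2718        24.2718
  2        25.00        23.5649        47.1298
  3     5,025.00     4,598.5868    13,795.7605
  Σ                  4,646.4236    13,867.1622
P = 4,646.4236; D_Mac = 2.98448 yrs; D_mod = 2.89755 yrs.
DV01 ≈ 2.89755 × 4,646.4236 × 0.0001 = 1.346326.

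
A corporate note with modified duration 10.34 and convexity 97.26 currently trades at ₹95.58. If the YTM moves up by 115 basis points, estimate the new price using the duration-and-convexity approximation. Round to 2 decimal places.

Duration effect: -D_mod·Δy = -10.34 × (+0.0115) = -0.118910
Convexity effect: ½·C·(Δy)² = 0.5 × 97.26 × (0.0115)² = +0.0064313175
ΔP/P ≈ -0.118910 + 0.0064313175 = -0.1124786825
New price ≈ 95.58 × (1 - 0.1124786825) = 84.82928752665.

₹84.83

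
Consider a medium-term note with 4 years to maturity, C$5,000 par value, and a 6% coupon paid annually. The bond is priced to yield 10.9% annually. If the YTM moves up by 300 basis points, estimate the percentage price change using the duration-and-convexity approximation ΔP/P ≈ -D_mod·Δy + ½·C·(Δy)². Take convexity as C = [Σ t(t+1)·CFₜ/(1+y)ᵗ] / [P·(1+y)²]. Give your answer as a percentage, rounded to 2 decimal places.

-9.21%

With y = 0.109:
  t   CF        PV=CF/(1+0.109)^t    t·PV        t(t+1)·PV
  1       300.00       270.5140       270.5140         541.0280
  2       300.00       243.9260       487.8521       1,463.5562
  3       300.00       219.9513       659.8540       2,639.4161
  4     5,300.00     3,503.8837    14,015.5349      70,077.6744
  Σ                  4,238.2751    15,433.7550      74,721.6747
P = 4,238.2751; D_Mac = 3.64152 yrs; D_mod = 3.28361 yrs; C = 14.33489.
Duration effect: -3.28361 × (+0.03) = -0.098508
Convexity effect: 0.5 × 14.33489 × (0.03)² = +0.0064507
ΔP/P ≈ -0.098508 + 0.0064507 = -0.092057 = -9.2057%.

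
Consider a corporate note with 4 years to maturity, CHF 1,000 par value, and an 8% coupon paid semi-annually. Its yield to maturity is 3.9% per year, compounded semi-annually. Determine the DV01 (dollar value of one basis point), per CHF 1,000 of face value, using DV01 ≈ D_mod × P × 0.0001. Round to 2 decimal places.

Periodic yield y = 0.0195.
  t   CF        PV=CF/(1+0.0195)^t    t·PV
  1        40.00        39.2349        39.2349
  2        40.00        38.4845        76.9689
  3        40.00        37.7484       113.2451
  4        40.00        37.0264       148.1055
  5        40.00        36.3182       181.5908
  6        40.00        35.6235       213.7410
  7        40.00        34.9421       244.5949
  8     1,040.00       891.1186     7,128.9486
  Σ                  1,150.4965     8,146.4298
P = 1,150.4965; D_Mac = 7.08079 half-year periods = 3.54040 yrs; D_mod = 3.47268 yrs.
DV01 ≈ 3.47268 × 1,150.4965 × 0.0001 = 0.399531.

CHF 0.40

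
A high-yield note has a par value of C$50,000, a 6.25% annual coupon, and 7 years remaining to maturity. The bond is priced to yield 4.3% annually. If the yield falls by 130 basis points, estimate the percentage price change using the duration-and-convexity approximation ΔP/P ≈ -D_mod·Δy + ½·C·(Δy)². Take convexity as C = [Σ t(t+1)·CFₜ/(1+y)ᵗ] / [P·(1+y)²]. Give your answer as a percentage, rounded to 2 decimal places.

With y = 0.043:
  t   CF        PV=CF/(1+0.043)^t    t·PV        t(t+1)·PV
  1     3,125.00     2,996.1649     2,996.1649       5,992.3298
  2     3,125.00     2,872.6413     5,745.2827      17,235.8480
  3     3,125.00     2,754.2103     8,262.6309      33,050.5235
  4     3,125.00     2,640.6618    10,562.6473      52,813.2366
  5     3,125.00     2,531.7947    12,658.9733      75,953.8398
  6     3,125.00     2,427.4158    14,564.4947     101,951.4628
  7    53,125.00    39,564.7826   276,953.4784   2,215,627.8274
  Σ                 55,787.6714   331,743.6722   2,502,625.0679
P = 55,787.6714; D_Mac = 5.94654 yrs; D_mod = 5.70138 yrs; C = 41.23718.
Duration effect: -5.70138 × (-0.013) = +0.074118
Convexity effect: 0.5 × 41.23718 × (-0.013)² = +0.0034845
ΔP/P ≈ +0.074118 + 0.0034845 = +0.077603 = +7.7603%.

+7.76%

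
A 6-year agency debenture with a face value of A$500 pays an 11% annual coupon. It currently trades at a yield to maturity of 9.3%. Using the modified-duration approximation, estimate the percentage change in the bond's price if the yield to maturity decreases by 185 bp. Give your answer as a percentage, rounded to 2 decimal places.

+8.03%

Periodic yield y = 0.093. Modified duration first:
  t   CF        PV=CF/(1+0.093)^t    t·PV
  1        55.00        50.3202        50.3202
  2        55.00        46.0386        92.0773
  3        55.00        42.1213       126.3640
  4        55.00        38.5374       154.1495
  5        55.00        35.2583       176.2917
  6       555.00       325.5158     1,953.0945
  Σ                    537.7917     2,552.2972
P = 537.7917; D_Mac = 4.74588 yrs; D_mod = 4.74588/(1+0.093) = 4.34207 yrs.
ΔP/P ≈ -D_mod · Δy = -4.34207 × (-0.0185) = +0.080328 = +8.0328%.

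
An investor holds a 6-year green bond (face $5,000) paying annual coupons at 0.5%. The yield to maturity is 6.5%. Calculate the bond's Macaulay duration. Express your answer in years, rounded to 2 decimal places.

Periodic yield y = 0.065. Discount each cash flow and weight by its year:
  t   CF        PV=CF/(1+0.065)^t    t·PV
  1        25.00        23.4742        23.4742
  2        25.00        22.0415        44.0830
  3        25.00        20.6962        62.0887
  4        25.00        19.4331        77.7323
  5        25.00        18.2470        91.2351
  6     5,025.00     3,443.8039    20,662.8237
  Σ                  3,547.6959    20,961.4369
Price P = Σ PV = 3,547.6959.
Macaulay duration = Σ(t·PV) / P = 20,961.4369 / 3,547.6959 = 5.90846 years.

5.91 years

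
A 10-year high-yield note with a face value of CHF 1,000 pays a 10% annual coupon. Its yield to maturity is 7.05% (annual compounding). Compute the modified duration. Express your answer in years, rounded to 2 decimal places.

6.60 years

Periodic yield y = 0.0705. First find Macaulay duration:
  t   CF        PV=CF/(1+0.0705)^t    t·PV
  1       100.00        93.4143        93.4143
  2       100.00        87.2623       174.5246
  3       100.00        81.5155       244.5464
  4       100.00        76.1471       304.5884
  5       100.00        71.1323       355.6613
  6       100.00        66.4477       398.6862
  7       100.00        62.0717       434.5016
  8       100.00        57.9838       463.8704
  9       100.00        54.1652       487.4864
  10    1,100.00       556.5779     5,565.7791
  Σ                  1,206.7176     8,523.0586
P = 1,206.7176; Macaulay duration = 8,523.0586 / 1,206.7176 = 7.06301 years.
Modified duration = D_Mac / (1 + y) = 7.06301 / 1.0705 = 6.59786 years.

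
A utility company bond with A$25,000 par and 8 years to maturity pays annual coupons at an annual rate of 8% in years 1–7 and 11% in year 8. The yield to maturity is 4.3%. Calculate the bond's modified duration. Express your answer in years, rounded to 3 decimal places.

Periodic yield y = 0.043. First find Macaulay duration:
  t   CF        PV=CF/(1+0.043)^t    t·PV
  1     2,000.00     1,917.5455     1,917.5455
  2     2,000.00     1,838.4905     3,676.9809
  3     2,000.00     1,762.6946     5,288.0838
  4     2,000.00     1,690.0236     6,760.0943
  5     2,000.00     1,620.3486     8,101.7429
  6     2,000.00     1,553.5461     9,321.2766
  7     2,000.00     1,489.4977    10,426.4839
  8    27,750.00    19,814.7465   158,517.9718
  Σ                 31,686.8930   204,010.1797
P = 31,686.8930; Macaulay duration = 204,010.1797 / 31,686.8930 = 6.43831 years.
Modified duration = D_Mac / (1 + y) = 6.43831 / 1.043 = 6.17288 years.

6.173 years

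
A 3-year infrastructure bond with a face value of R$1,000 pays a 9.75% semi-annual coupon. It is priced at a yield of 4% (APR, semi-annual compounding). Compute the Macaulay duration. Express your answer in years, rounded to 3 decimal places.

Periodic yield y = 0.02. Discount each cash flow and weight by its period:
  t   CF        PV=CF/(1+0.02)^t    t·PV
  1        48.75        47.7941        47.7941
  2        48.75        46.8570        93.7140
  3        48.75        45.9382       137.8146
  4        48.75        45.0375       180.1499
  5        48.75        44.1544       220.7719
  6     1,048.75       931.2600     5,587.5599
  Σ                  1,161.0411     6,267.8044
Price P = Σ PV = 1,161.0411.
Macaulay duration = Σ(t·PV) / P = 6,267.8044 / 1,161.0411 = 5.39843 half-year periods.
In years: 5.39843 / 2 = 2.69922 years.

2.699 years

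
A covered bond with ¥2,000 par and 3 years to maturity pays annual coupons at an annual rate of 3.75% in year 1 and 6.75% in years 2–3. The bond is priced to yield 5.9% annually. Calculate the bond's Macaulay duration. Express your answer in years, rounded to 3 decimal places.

Periodic yield y = 0.059. Discount each cash flow and weight by its year:
  t   CF        PV=CF/(1+0.059)^t    t·PV
  1        75.00        70.8215        70.8215
  2       135.00       120.3765       240.7531
  3     2,135.00     1,797.6701     5,393.0103
  Σ                  1,988.8682     5,704.5850
Price P = Σ PV = 1,988.8682.
Macaulay duration = Σ(t·PV) / P = 5,704.5850 / 1,988.8682 = 2.86826 years.

2.868 years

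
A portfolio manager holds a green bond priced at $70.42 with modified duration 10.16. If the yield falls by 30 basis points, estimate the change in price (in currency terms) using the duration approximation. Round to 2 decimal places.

Duration approximation: ΔP/P ≈ -D_mod · Δy = -10.16 × (-0.003) = +0.030480.
ΔP ≈ 70.42 × (+0.030480) = +2.1464016.

+$2.15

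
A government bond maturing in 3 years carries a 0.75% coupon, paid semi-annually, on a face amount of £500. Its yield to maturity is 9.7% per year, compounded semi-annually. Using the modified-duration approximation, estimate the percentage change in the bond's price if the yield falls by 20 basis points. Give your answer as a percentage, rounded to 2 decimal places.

+0.57%

Periodic yield y = 0.0485. Modified duration first:
  t   CF        PV=CF/(1+0.0485)^t    t·PV
  1        1.875         1.7883         1.7883
  2        1.875         1.7055         3.4111
  3        1.875         1.6267         4.8800
  4        1.875         1.5514         6.2057
  5        1.875         1.4797         7.3983
  6      501.875       377.7330     2,266.3981
  Σ                    385.8846     2,290.0814
P = 385.8846; D_Mac = 5.93463 half-year periods = 2.96731 yrs; D_mod = 2.96731/(1+0.0485) = 2.83006 yrs.
ΔP/P ≈ -D_mod · Δy = -2.83006 × (-0.002) = +0.005660 = +0.5660%.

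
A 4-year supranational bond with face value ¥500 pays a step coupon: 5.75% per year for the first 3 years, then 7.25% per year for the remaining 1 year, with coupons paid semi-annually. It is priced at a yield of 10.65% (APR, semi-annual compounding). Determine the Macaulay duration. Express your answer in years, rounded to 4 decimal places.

Periodic yield y = 0.05325. Discount each cash flow and weight by its period:
  t   CF        PV=CF/(1+0.05325)^t    t·PV
  1       14.375        13.6482        13.6482
  2       14.375        12.9582        25.9164
  3       14.375        12.3031        36.9092
  4       14.375        11.6811        46.7242
  5       14.375        11.0905        55.4524
  6       14.375        10.5298        63.1786
  7       18.125        12.6054        88.2380
  8      518.125       342.1234     2,736.9874
  Σ                    426.9397     3,067.0545
Price P = Σ PV = 426.9397.
Macaulay duration = Σ(t·PV) / P = 3,067.0545 / 426.9397 = 7.18381 half-year periods.
In years: 7.18381 / 2 = 3.59191 years.

3.5919 years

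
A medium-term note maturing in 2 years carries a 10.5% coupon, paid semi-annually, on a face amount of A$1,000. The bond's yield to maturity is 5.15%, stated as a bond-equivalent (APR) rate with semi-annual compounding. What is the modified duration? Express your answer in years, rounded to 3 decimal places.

1.816 years

Periodic yield y = 0.02575. First find Macaulay duration:
  t   CF        PV=CF/(1+0.02575)^t    t·PV
  1        52.50        51.1821        51.1821
  2        52.50        49.8972        99.7944
  3        52.50        48.6446       145.9338
  4     1,052.50       950.7274     3,802.9095
  Σ                  1,100.4513     4,099.8198
P = 1,100.4513; Macaulay duration = 4,099.8198 / 1,100.4513 = 3.72558 half-year periods = 1.86279 years.
Modified duration = D_Mac / (1 + y) = 1.86279 / 1.02575 = 1.81603 years.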